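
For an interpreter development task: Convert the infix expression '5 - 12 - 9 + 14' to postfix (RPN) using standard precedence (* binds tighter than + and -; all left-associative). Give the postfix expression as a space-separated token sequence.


Applying the shunting-yard algorithm:
  Operand 5 -> output
  Push '-' onto operator stack -> op-stack: [-]
  Operand 12 -> output
  See '-' (prec 1); top '-' (prec 1) >= it -> pop '-' to output
  Push '-' onto operator stack -> op-stack: [-]
  Operand 9 -> output
  See '+' (prec 1); top '-' (prec 1) >= it -> pop '-' to output
  Push '+' onto operator stack -> op-stack: [+]
  Operand 14 -> output
  End of input: pop '+' to output
Postfix result: 5 12 - 9 - 14 +

5 12 - 9 - 14 +


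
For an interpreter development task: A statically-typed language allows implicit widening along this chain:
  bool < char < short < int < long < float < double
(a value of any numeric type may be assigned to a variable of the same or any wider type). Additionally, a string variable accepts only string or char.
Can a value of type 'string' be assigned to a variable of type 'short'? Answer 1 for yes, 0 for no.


Target variable type: short
Source value type: string
Rule: string cannot widen to any numeric type
Result: 0

0


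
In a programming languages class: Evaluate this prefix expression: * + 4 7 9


Parsing prefix expression: * + 4 7 9
Step 1: Innermost operation '+ 4 7'
  4 + 7 = 11
Step 2: Outer operation '* [11] 9'
  11 * 9 = 99

99


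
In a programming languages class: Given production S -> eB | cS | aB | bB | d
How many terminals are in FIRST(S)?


Production: S -> eB | cS | aB | bB | d
Examining each alternative for leading terminals:
  S -> eB : first terminal = 'e'
  S -> cS : first terminal = 'c'
  S -> aB : first terminal = 'a'
  S -> bB : first terminal = 'b'
  S -> d : first terminal = 'd'
FIRST(S) = {a, b, c, d, e}
Count: 5

5


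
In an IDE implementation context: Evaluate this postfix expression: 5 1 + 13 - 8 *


Processing tokens left to right:
Push 5, Push 1
Pop 5 and 1, compute 5 + 1 = 6, push 6
Push 13
Pop 6 and 13, compute 6 - 13 = -7, push -7
Push 8
Pop -7 and 8, compute -7 * 8 = -56, push -56
Stack result: -56

-56


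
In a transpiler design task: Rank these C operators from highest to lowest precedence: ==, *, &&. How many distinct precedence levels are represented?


Looking up precedence for each operator:
  == -> precedence 3
  * -> precedence 6
  && -> precedence 2
Sorted highest to lowest: *, ==, &&
Distinct precedence values: [6, 3, 2]
Number of distinct levels: 3

3


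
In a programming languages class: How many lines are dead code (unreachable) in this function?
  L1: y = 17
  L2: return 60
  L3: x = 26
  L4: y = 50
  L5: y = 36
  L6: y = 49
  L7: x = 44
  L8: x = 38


Analyzing control flow:
  L1: reachable (before return)
  L2: reachable (return statement)
  L3: DEAD (after return at L2)
  L4: DEAD (after return at L2)
  L5: DEAD (after return at L2)
  L6: DEAD (after return at L2)
  L7: DEAD (after return at L2)
  L8: DEAD (after return at L2)
Return at L2, total lines = 8
Dead lines: L3 through L8
Count: 6

6


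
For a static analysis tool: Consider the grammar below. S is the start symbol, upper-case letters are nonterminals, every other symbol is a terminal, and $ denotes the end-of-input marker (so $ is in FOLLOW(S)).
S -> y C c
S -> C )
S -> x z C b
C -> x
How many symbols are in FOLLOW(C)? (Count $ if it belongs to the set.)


S is the start symbol and does not occur in any rule body, so FOLLOW(S) = {$}.
Examining every occurrence of C in a rule body:
  S -> y C c : C is followed by terminal 'c' -> add 'c'
  S -> C ) : C is followed by terminal ')' -> add ')'
  S -> x z C b : C is followed by terminal 'b' -> add 'b'
  C -> x : C does not occur in the body -> contributes nothing
FOLLOW(C) = {), b, c}
Count: 3

3


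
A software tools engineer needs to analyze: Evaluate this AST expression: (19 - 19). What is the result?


Expression: (19 - 19)
Evaluating step by step:
  19 - 19 = 0
Result: 0

0


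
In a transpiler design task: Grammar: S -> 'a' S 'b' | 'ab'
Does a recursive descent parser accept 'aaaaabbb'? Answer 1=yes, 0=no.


Grammar accepts strings of the form a^n b^n (n >= 1)
Word: 'aaaaabbb'
Counting: 5 a's and 3 b's
Check: 5 == 3? No
Mismatch: a-count != b-count
Rejected

0


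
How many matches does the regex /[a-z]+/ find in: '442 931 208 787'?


Pattern: /[a-z]+/ (identifiers)
Input: '442 931 208 787'
Scanning for matches:
Total matches: 0

0


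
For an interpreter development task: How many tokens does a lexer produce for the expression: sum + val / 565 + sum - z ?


Scanning 'sum + val / 565 + sum - z'
Token 1: 'sum' -> identifier
Token 2: '+' -> operator
Token 3: 'val' -> identifier
Token 4: '/' -> operator
Token 5: '565' -> integer_literal
Token 6: '+' -> operator
Token 7: 'sum' -> identifier
Token 8: '-' -> operator
Token 9: 'z' -> identifier
Total tokens: 9

9


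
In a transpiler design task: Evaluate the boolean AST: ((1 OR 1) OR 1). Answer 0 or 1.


Step 1: Evaluate inner node
  1 OR 1 = 1
Step 2: Evaluate root node
  1 OR 1 = 1

1


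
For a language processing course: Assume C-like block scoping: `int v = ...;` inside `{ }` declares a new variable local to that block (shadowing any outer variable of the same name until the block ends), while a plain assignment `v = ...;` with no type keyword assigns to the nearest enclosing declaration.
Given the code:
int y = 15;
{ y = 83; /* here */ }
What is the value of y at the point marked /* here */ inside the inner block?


Analyzing scoping rules:
Outer scope: declares y = 15
Inner block: 'y = 83;' has no type keyword, so it is an assignment to the outer y (no shadowing)
Inside the block, after the assignment -> 83
Result: 83

83


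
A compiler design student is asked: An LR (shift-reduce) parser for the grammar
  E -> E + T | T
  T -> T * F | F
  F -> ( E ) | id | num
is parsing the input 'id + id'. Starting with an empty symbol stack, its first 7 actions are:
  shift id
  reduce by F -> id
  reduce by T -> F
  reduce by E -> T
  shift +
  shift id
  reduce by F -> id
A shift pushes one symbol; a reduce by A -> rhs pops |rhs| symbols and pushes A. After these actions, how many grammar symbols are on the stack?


Tracking the symbol stack through each action:
  Action 1: shift 'id' : push -> stack = [id] (size 1)
  Action 2: reduce by F -> id : pop 1, push F -> stack = [F] (size 1)
  Action 3: reduce by T -> F : pop 1, push T -> stack = [T] (size 1)
  Action 4: reduce by E -> T : pop 1, push E -> stack = [E] (size 1)
  Action 5: shift '+' : push -> stack = [E, +] (size 2)
  Action 6: shift 'id' : push -> stack = [E, +, id] (size 3)
  Action 7: reduce by F -> id : pop 1, push F -> stack = [E, +, F] (size 3)
Final stack size: 3

3


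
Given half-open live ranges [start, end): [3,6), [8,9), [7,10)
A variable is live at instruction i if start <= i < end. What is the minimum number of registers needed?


Live ranges:
  Var0: [3, 6)
  Var1: [8, 9)
  Var2: [7, 10)
Sweep-line events (position, delta, active):
  pos=3 start -> active=1
  pos=6 end -> active=0
  pos=7 start -> active=1
  pos=8 start -> active=2
  pos=9 end -> active=1
  pos=10 end -> active=0
Maximum simultaneous active: 2
Minimum registers needed: 2

2


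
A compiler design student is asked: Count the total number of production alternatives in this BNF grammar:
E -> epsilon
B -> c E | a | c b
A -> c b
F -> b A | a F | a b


Counting alternatives per rule:
  E: 1 alternative(s)
  B: 3 alternative(s)
  A: 1 alternative(s)
  F: 3 alternative(s)
Sum: 1 + 3 + 1 + 3 = 8

8


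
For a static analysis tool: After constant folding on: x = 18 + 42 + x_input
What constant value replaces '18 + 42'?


Identifying constant sub-expression:
  Original: x = 18 + 42 + x_input
  18 and 42 are both compile-time constants
  Evaluating: 18 + 42 = 60
  After folding: x = 60 + x_input

60


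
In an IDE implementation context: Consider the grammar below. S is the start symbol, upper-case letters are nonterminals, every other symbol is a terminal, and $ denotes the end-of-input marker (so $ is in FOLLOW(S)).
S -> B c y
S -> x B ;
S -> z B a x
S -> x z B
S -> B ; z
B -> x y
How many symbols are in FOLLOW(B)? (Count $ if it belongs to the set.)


S is the start symbol and does not occur in any rule body, so FOLLOW(S) = {$}.
Examining every occurrence of B in a rule body:
  S -> B c y : B is followed by terminal 'c' -> add 'c'
  S -> x B ; : B is followed by terminal ';' -> add ';'
  S -> z B a x : B is followed by terminal 'a' -> add 'a'
  S -> x z B : B is at the right end -> add FOLLOW(S) = {$}
  S -> B ; z : B is followed by terminal ';' -> add ';' (already in the set)
  B -> x y : B does not occur in the body -> contributes nothing
FOLLOW(B) = {;, a, c, $}
Count: 4

4


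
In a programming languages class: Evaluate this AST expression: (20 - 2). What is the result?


Expression: (20 - 2)
Evaluating step by step:
  20 - 2 = 18
Result: 18

18


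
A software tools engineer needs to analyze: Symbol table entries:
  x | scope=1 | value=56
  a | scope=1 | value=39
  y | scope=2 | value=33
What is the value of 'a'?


Searching symbol table for 'a':
  x | scope=1 | value=56
  a | scope=1 | value=39 <- MATCH
  y | scope=2 | value=33
Found 'a' at scope 1 with value 39

39


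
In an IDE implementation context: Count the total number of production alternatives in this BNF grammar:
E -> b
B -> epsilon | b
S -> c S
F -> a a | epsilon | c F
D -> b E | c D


Counting alternatives per rule:
  E: 1 alternative(s)
  B: 2 alternative(s)
  S: 1 alternative(s)
  F: 3 alternative(s)
  D: 2 alternative(s)
Sum: 1 + 2 + 1 + 3 + 2 = 9

9


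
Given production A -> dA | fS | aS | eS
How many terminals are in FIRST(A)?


Production: A -> dA | fS | aS | eS
Examining each alternative for leading terminals:
  A -> dA : first terminal = 'd'
  A -> fS : first terminal = 'f'
  A -> aS : first terminal = 'a'
  A -> eS : first terminal = 'e'
FIRST(A) = {a, d, e, f}
Count: 4

4


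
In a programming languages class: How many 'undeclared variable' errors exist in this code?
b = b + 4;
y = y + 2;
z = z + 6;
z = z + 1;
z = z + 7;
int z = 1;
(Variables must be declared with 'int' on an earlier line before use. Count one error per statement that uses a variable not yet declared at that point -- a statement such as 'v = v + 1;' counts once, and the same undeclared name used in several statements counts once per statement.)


Scanning code line by line:
  Line 1: use 'b' -> ERROR (undeclared)
  Line 2: use 'y' -> ERROR (undeclared)
  Line 3: use 'z' -> ERROR (undeclared)
  Line 4: use 'z' -> ERROR (undeclared)
  Line 5: use 'z' -> ERROR (undeclared)
  Line 6: declare 'z' -> declared = ['z']
Total undeclared variable errors: 5

5


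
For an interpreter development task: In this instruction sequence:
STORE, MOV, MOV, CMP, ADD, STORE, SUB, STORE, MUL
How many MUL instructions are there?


Scanning instruction sequence for MUL:
  Position 1: STORE
  Position 2: MOV
  Position 3: MOV
  Position 4: CMP
  Position 5: ADD
  Position 6: STORE
  Position 7: SUB
  Position 8: STORE
  Position 9: MUL <- MATCH
Matches at positions: [9]
Total MUL count: 1

1


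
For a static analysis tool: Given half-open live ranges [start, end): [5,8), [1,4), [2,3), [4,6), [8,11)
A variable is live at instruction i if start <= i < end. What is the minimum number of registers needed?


Live ranges:
  Var0: [5, 8)
  Var1: [1, 4)
  Var2: [2, 3)
  Var3: [4, 6)
  Var4: [8, 11)
Sweep-line events (position, delta, active):
  pos=1 start -> active=1
  pos=2 start -> active=2
  pos=3 end -> active=1
  pos=4 end -> active=0
  pos=4 start -> active=1
  pos=5 start -> active=2
  pos=6 end -> active=1
  pos=8 end -> active=0
  pos=8 start -> active=1
  pos=11 end -> active=0
Maximum simultaneous active: 2
Minimum registers needed: 2

2


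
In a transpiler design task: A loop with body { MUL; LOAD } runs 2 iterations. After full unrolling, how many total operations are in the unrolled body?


Loop body operations: MUL, LOAD (2 ops per iteration)
Unrolling 2 iterations:
  Iteration 1: MUL, LOAD (2 ops)
  Iteration 2: MUL, LOAD (2 ops)
Total: 2 iterations * 2 ops/iter = 4 operations

4


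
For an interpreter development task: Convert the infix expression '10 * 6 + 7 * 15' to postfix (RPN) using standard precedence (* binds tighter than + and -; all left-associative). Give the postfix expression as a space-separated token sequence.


Applying the shunting-yard algorithm:
  Operand 10 -> output
  Push '*' onto operator stack -> op-stack: [*]
  Operand 6 -> output
  See '+' (prec 1); top '*' (prec 2) >= it -> pop '*' to output
  Push '+' onto operator stack -> op-stack: [+]
  Operand 7 -> output
  Push '*' onto operator stack -> op-stack: [+, *]
  Operand 15 -> output
  End of input: pop '*' to output
  End of input: pop '+' to output
Postfix result: 10 6 * 7 15 * +

10 6 * 7 15 * +


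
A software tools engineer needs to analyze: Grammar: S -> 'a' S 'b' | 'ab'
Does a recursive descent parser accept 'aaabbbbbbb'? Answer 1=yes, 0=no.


Grammar accepts strings of the form a^n b^n (n >= 1)
Word: 'aaabbbbbbb'
Counting: 3 a's and 7 b's
Check: 3 == 7? No
Mismatch: a-count != b-count
Rejected

0


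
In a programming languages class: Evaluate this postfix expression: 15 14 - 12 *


Processing tokens left to right:
Push 15, Push 14
Pop 15 and 14, compute 15 - 14 = 1, push 1
Push 12
Pop 1 and 12, compute 1 * 12 = 12, push 12
Stack result: 12

12


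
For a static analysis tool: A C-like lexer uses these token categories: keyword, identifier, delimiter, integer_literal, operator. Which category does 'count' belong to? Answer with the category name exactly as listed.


Token: 'count'
Checking categories:
  identifier: YES
  integer_literal: no
  operator: no
  keyword: no
  delimiter: no
Category: identifier

identifier


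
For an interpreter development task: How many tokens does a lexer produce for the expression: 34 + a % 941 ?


Scanning '34 + a % 941'
Token 1: '34' -> integer_literal
Token 2: '+' -> operator
Token 3: 'a' -> identifier
Token 4: '%' -> operator
Token 5: '941' -> integer_literal
Total tokens: 5

5


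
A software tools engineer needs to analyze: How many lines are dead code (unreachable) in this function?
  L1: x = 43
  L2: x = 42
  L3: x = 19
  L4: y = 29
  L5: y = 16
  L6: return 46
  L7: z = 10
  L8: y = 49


Analyzing control flow:
  L1: reachable (before return)
  L2: reachable (before return)
  L3: reachable (before return)
  L4: reachable (before return)
  L5: reachable (before return)
  L6: reachable (return statement)
  L7: DEAD (after return at L6)
  L8: DEAD (after return at L6)
Return at L6, total lines = 8
Dead lines: L7 through L8
Count: 2

2


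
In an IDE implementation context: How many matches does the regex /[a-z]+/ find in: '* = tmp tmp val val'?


Pattern: /[a-z]+/ (identifiers)
Input: '* = tmp tmp val val'
Scanning for matches:
  Match 1: 'tmp'
  Match 2: 'tmp'
  Match 3: 'val'
  Match 4: 'val'
Total matches: 4

4


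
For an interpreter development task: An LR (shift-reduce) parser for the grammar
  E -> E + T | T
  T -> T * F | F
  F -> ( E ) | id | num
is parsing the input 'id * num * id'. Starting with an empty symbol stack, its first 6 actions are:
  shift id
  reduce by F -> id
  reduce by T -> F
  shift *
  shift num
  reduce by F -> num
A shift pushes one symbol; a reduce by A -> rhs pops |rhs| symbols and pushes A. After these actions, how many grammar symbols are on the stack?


Tracking the symbol stack through each action:
  Action 1: shift 'id' : push -> stack = [id] (size 1)
  Action 2: reduce by F -> id : pop 1, push F -> stack = [F] (size 1)
  Action 3: reduce by T -> F : pop 1, push T -> stack = [T] (size 1)
  Action 4: shift '*' : push -> stack = [T, *] (size 2)
  Action 5: shift 'num' : push -> stack = [T, *, num] (size 3)
  Action 6: reduce by F -> num : pop 1, push F -> stack = [T, *, F] (size 3)
Final stack size: 3

3


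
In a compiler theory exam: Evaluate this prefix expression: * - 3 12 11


Parsing prefix expression: * - 3 12 11
Step 1: Innermost operation '- 3 12'
  3 - 12 = -9
Step 2: Outer operation '* [-9] 11'
  -9 * 11 = -99

-99


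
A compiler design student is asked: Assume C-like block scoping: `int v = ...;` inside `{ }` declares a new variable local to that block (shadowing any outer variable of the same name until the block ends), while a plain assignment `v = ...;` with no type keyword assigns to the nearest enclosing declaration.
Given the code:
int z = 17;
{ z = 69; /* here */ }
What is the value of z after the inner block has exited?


Analyzing scoping rules:
Outer scope: declares z = 17
Inner block: 'z = 69;' has no type keyword, so it is an assignment to the outer z (no shadowing)
The assignment changed the outer variable itself, so the new value persists after the block -> 69
Result: 69

69


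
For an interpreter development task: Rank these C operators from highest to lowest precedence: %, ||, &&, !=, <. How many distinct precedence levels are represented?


Looking up precedence for each operator:
  % -> precedence 6
  || -> precedence 1
  && -> precedence 2
  != -> precedence 3
  < -> precedence 4
Sorted highest to lowest: %, <, !=, &&, ||
Distinct precedence values: [6, 4, 3, 2, 1]
Number of distinct levels: 5

5


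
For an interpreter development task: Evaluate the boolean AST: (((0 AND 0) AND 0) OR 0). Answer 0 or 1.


Step 1: Evaluate inner node
  0 AND 0 = 0
Step 2: Evaluate next node
  0 AND 0 = 0
Step 3: Evaluate root node
  0 OR 0 = 0

0


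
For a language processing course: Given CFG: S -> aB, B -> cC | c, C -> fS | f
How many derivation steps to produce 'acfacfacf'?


Grammar: S -> aB, B -> cC | c, C -> fS | f
Deriving 'acfacfacf':
Step 1: S -> aB => aB
Step 2: B -> cC => acC
Step 3: C -> fS => acfS
Step 4: S -> aB => acfaB
Step 5: B -> cC => acfacC
Step 6: C -> fS => acfacfS
Step 7: S -> aB => acfacfaB
Step 8: B -> cC => acfacfacC
Step 9: C -> f => acfacfacf
Total derivation steps: 9

9


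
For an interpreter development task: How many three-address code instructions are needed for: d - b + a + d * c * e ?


Expression: d - b + a + d * c * e
Generating three-address code (respecting * over +/- precedence):
  Instruction 1: t1 = d * c
  Instruction 2: t2 = t1 * e
  Instruction 3: t3 = d - b
  Instruction 4: t4 = t3 + a
  Instruction 5: t5 = t4 + t2
Total instructions: 5

5


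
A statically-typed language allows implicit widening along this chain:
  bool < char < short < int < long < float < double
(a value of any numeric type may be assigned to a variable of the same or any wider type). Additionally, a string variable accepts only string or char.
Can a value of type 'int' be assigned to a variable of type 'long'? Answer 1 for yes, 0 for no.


Target variable type: long
Source value type: int
Numeric ranks: int=3, long=4
Widening allowed iff rank(source) <= rank(target): 3 <= 4? Yes
Result: 1

1


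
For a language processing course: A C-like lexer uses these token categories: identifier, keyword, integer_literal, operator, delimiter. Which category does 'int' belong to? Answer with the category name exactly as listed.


Token: 'int'
Checking categories:
  identifier: no
  integer_literal: no
  operator: no
  keyword: YES
  delimiter: no
Category: keyword

keyword


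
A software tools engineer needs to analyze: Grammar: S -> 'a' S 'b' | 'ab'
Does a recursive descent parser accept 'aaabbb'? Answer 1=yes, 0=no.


Grammar accepts strings of the form a^n b^n (n >= 1)
Word: 'aaabbb'
Counting: 3 a's and 3 b's
Check: 3 == 3? Yes
Derivation (S -> aSb applied 2 time(s), then S -> ab): S => aSb => aaSbb => aaabbb
Accepted

1


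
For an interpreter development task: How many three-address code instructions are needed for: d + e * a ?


Expression: d + e * a
Generating three-address code (respecting * over +/- precedence):
  Instruction 1: t1 = e * a
  Instruction 2: t2 = d + t1
Total instructions: 2

2


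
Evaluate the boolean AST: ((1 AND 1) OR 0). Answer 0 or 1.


Step 1: Evaluate inner node
  1 AND 1 = 1
Step 2: Evaluate root node
  1 OR 0 = 1

1


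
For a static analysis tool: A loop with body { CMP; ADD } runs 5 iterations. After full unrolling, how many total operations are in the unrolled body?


Loop body operations: CMP, ADD (2 ops per iteration)
Unrolling 5 iterations:
  Iteration 1: CMP, ADD (2 ops)
  Iteration 2: CMP, ADD (2 ops)
  Iteration 3: CMP, ADD (2 ops)
  Iteration 4: CMP, ADD (2 ops)
  Iteration 5: CMP, ADD (2 ops)
Total: 5 iterations * 2 ops/iter = 10 operations

10


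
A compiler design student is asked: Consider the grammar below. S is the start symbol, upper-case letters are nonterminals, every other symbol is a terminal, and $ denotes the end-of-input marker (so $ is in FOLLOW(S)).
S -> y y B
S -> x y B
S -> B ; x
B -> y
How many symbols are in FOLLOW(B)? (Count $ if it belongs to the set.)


S is the start symbol and does not occur in any rule body, so FOLLOW(S) = {$}.
Examining every occurrence of B in a rule body:
  S -> y y B : B is at the right end -> add FOLLOW(S) = {$}
  S -> x y B : B is at the right end -> add FOLLOW(S) = {$} (already in the set)
  S -> B ; x : B is followed by terminal ';' -> add ';'
  B -> y : B does not occur in the body -> contributes nothing
FOLLOW(B) = {;, $}
Count: 2

2


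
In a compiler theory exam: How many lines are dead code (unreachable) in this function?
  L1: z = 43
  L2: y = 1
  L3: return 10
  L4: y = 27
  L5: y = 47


Analyzing control flow:
  L1: reachable (before return)
  L2: reachable (before return)
  L3: reachable (return statement)
  L4: DEAD (after return at L3)
  L5: DEAD (after return at L3)
Return at L3, total lines = 5
Dead lines: L4 through L5
Count: 2

2


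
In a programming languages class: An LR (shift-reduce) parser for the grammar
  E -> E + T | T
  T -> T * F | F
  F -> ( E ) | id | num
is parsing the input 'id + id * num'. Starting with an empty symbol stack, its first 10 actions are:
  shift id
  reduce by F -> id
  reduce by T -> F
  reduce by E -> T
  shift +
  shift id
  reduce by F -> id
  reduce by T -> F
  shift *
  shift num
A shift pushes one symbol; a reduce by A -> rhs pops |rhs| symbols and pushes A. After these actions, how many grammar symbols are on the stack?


Tracking the symbol stack through each action:
  Action 1: shift 'id' : push -> stack = [id] (size 1)
  Action 2: reduce by F -> id : pop 1, push F -> stack = [F] (size 1)
  Action 3: reduce by T -> F : pop 1, push T -> stack = [T] (size 1)
  Action 4: reduce by E -> T : pop 1, push E -> stack = [E] (size 1)
  Action 5: shift '+' : push -> stack = [E, +] (size 2)
  Action 6: shift 'id' : push -> stack = [E, +, id] (size 3)
  Action 7: reduce by F -> id : pop 1, push F -> stack = [E, +, F] (size 3)
  Action 8: reduce by T -> F : pop 1, push T -> stack = [E, +, T] (size 3)
  Action 9: shift '*' : push -> stack = [E, +, T, *] (size 4)
  Action 10: shift 'num' : push -> stack = [E, +, T, *, num] (size 5)
Final stack size: 5

5


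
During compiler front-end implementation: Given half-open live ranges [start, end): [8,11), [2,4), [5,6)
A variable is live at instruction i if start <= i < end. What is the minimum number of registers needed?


Live ranges:
  Var0: [8, 11)
  Var1: [2, 4)
  Var2: [5, 6)
Sweep-line events (position, delta, active):
  pos=2 start -> active=1
  pos=4 end -> active=0
  pos=5 start -> active=1
  pos=6 end -> active=0
  pos=8 start -> active=1
  pos=11 end -> active=0
Maximum simultaneous active: 1
Minimum registers needed: 1

1


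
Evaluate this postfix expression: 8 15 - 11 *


Processing tokens left to right:
Push 8, Push 15
Pop 8 and 15, compute 8 - 15 = -7, push -7
Push 11
Pop -7 and 11, compute -7 * 11 = -77, push -77
Stack result: -77

-77


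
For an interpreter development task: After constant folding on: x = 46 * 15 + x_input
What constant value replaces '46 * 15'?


Identifying constant sub-expression:
  Original: x = 46 * 15 + x_input
  46 and 15 are both compile-time constants
  Evaluating: 46 * 15 = 690
  After folding: x = 690 + x_input

690


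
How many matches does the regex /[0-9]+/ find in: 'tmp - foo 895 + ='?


Pattern: /[0-9]+/ (int literals)
Input: 'tmp - foo 895 + ='
Scanning for matches:
  Match 1: '895'
Total matches: 1

1


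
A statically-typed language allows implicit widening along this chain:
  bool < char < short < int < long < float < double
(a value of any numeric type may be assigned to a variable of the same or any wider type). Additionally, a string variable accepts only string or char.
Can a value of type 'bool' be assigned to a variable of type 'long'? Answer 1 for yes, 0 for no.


Target variable type: long
Source value type: bool
Numeric ranks: bool=0, long=4
Widening allowed iff rank(source) <= rank(target): 0 <= 4? Yes
Result: 1

1


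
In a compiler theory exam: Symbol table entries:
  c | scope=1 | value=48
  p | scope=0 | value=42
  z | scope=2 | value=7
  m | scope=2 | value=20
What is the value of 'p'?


Searching symbol table for 'p':
  c | scope=1 | value=48
  p | scope=0 | value=42 <- MATCH
  z | scope=2 | value=7
  m | scope=2 | value=20
Found 'p' at scope 0 with value 42

42


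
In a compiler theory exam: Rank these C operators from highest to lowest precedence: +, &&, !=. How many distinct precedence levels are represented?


Looking up precedence for each operator:
  + -> precedence 5
  && -> precedence 2
  != -> precedence 3
Sorted highest to lowest: +, !=, &&
Distinct precedence values: [5, 3, 2]
Number of distinct levels: 3

3


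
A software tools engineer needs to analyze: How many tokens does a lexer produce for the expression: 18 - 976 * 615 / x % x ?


Scanning '18 - 976 * 615 / x % x'
Token 1: '18' -> integer_literal
Token 2: '-' -> operator
Token 3: '976' -> integer_literal
Token 4: '*' -> operator
Token 5: '615' -> integer_literal
Token 6: '/' -> operator
Token 7: 'x' -> identifier
Token 8: '%' -> operator
Token 9: 'x' -> identifier
Total tokens: 9

9


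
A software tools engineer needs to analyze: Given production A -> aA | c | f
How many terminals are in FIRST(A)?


Production: A -> aA | c | f
Examining each alternative for leading terminals:
  A -> aA : first terminal = 'a'
  A -> c : first terminal = 'c'
  A -> f : first terminal = 'f'
FIRST(A) = {a, c, f}
Count: 3

3


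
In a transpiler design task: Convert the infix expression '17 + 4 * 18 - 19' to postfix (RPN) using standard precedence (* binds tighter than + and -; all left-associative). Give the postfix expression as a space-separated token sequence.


Applying the shunting-yard algorithm:
  Operand 17 -> output
  Push '+' onto operator stack -> op-stack: [+]
  Operand 4 -> output
  Push '*' onto operator stack -> op-stack: [+, *]
  Operand 18 -> output
  See '-' (prec 1); top '*' (prec 2) >= it -> pop '*' to output
  See '-' (prec 1); top '+' (prec 1) >= it -> pop '+' to output
  Push '-' onto operator stack -> op-stack: [-]
  Operand 19 -> output
  End of input: pop '-' to output
Postfix result: 17 4 18 * + 19 -

17 4 18 * + 19 -


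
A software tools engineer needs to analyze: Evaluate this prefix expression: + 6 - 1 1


Parsing prefix expression: + 6 - 1 1
Step 1: Innermost operation '- 1 1'
  1 - 1 = 0
Step 2: Outer operation '+ 6 [0]'
  6 + 0 = 6

6


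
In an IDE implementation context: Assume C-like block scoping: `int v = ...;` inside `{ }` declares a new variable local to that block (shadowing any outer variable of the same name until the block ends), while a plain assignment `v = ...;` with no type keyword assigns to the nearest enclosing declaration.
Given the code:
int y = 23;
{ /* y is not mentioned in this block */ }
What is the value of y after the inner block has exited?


Analyzing scoping rules:
Outer scope: declares y = 23
Inner block: y is neither redeclared nor assigned -> unchanged
After the block -> 23
Result: 23

23


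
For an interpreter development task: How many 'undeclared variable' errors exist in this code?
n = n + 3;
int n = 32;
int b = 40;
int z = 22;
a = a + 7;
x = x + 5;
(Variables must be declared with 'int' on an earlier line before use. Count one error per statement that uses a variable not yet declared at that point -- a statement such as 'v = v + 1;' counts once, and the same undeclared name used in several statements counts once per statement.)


Scanning code line by line:
  Line 1: use 'n' -> ERROR (undeclared)
  Line 2: declare 'n' -> declared = ['n']
  Line 3: declare 'b' -> declared = ['b', 'n']
  Line 4: declare 'z' -> declared = ['b', 'n', 'z']
  Line 5: use 'a' -> ERROR (undeclared)
  Line 6: use 'x' -> ERROR (undeclared)
Total undeclared variable errors: 3

3


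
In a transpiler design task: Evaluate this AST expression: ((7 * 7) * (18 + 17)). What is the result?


Expression: ((7 * 7) * (18 + 17))
Evaluating step by step:
  7 * 7 = 49
  18 + 17 = 35
  49 * 35 = 1715
Result: 1715

1715


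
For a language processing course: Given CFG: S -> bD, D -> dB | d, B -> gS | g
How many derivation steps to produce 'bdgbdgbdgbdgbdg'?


Grammar: S -> bD, D -> dB | d, B -> gS | g
Deriving 'bdgbdgbdgbdgbdg':
Step 1: S -> bD => bD
Step 2: D -> dB => bdB
Step 3: B -> gS => bdgS
Step 4: S -> bD => bdgbD
Step 5: D -> dB => bdgbdB
Step 6: B -> gS => bdgbdgS
Step 7: S -> bD => bdgbdgbD
Step 8: D -> dB => bdgbdgbdB
Step 9: B -> gS => bdgbdgbdgS
Step 10: S -> bD => bdgbdgbdgbD
Step 11: D -> dB => bdgbdgbdgbdB
Step 12: B -> gS => bdgbdgbdgbdgS
Step 13: S -> bD => bdgbdgbdgbdgbD
Step 14: D -> dB => bdgbdgbdgbdgbdB
Step 15: B -> g => bdgbdgbdgbdgbdg
Total derivation steps: 15

15


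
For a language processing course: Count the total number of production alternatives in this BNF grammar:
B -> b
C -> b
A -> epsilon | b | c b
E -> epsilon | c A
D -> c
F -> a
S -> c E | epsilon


Counting alternatives per rule:
  B: 1 alternative(s)
  C: 1 alternative(s)
  A: 3 alternative(s)
  E: 2 alternative(s)
  D: 1 alternative(s)
  F: 1 alternative(s)
  S: 2 alternative(s)
Sum: 1 + 1 + 3 + 2 + 1 + 1 + 2 = 11

11


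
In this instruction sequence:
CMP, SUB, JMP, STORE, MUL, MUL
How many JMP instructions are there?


Scanning instruction sequence for JMP:
  Position 1: CMP
  Position 2: SUB
  Position 3: JMP <- MATCH
  Position 4: STORE
  Position 5: MUL
  Position 6: MUL
Matches at positions: [3]
Total JMP count: 1

1


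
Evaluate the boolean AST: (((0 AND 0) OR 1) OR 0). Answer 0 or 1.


Step 1: Evaluate inner node
  0 AND 0 = 0
Step 2: Evaluate next node
  0 OR 1 = 1
Step 3: Evaluate root node
  1 OR 0 = 1

1


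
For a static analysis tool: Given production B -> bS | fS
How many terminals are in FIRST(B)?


Production: B -> bS | fS
Examining each alternative for leading terminals:
  B -> bS : first terminal = 'b'
  B -> fS : first terminal = 'f'
FIRST(B) = {b, f}
Count: 2

2


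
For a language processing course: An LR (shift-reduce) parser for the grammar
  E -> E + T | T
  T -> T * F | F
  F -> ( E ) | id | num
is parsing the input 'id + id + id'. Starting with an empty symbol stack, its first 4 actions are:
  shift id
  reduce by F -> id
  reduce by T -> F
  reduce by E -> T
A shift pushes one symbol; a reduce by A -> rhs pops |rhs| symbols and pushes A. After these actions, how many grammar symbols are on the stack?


Tracking the symbol stack through each action:
  Action 1: shift 'id' : push -> stack = [id] (size 1)
  Action 2: reduce by F -> id : pop 1, push F -> stack = [F] (size 1)
  Action 3: reduce by T -> F : pop 1, push T -> stack = [T] (size 1)
  Action 4: reduce by E -> T : pop 1, push E -> stack = [E] (size 1)
Final stack size: 1

1


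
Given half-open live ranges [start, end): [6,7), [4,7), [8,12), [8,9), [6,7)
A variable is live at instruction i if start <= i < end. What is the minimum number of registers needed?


Live ranges:
  Var0: [6, 7)
  Var1: [4, 7)
  Var2: [8, 12)
  Var3: [8, 9)
  Var4: [6, 7)
Sweep-line events (position, delta, active):
  pos=4 start -> active=1
  pos=6 start -> active=2
  pos=6 start -> active=3
  pos=7 end -> active=2
  pos=7 end -> active=1
  pos=7 end -> active=0
  pos=8 start -> active=1
  pos=8 start -> active=2
  pos=9 end -> active=1
  pos=12 end -> active=0
Maximum simultaneous active: 3
Minimum registers needed: 3

3


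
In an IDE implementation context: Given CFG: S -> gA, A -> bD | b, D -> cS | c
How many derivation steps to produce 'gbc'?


Grammar: S -> gA, A -> bD | b, D -> cS | c
Deriving 'gbc':
Step 1: S -> gA => gA
Step 2: A -> bD => gbD
Step 3: D -> c => gbc
Total derivation steps: 3

3


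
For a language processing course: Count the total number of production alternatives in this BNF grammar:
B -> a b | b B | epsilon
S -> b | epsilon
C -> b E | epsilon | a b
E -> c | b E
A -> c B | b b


Counting alternatives per rule:
  B: 3 alternative(s)
  S: 2 alternative(s)
  C: 3 alternative(s)
  E: 2 alternative(s)
  A: 2 alternative(s)
Sum: 3 + 2 + 3 + 2 + 2 = 12

12


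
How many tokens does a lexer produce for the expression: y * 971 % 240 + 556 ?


Scanning 'y * 971 % 240 + 556'
Token 1: 'y' -> identifier
Token 2: '*' -> operator
Token 3: '971' -> integer_literal
Token 4: '%' -> operator
Token 5: '240' -> integer_literal
Token 6: '+' -> operator
Token 7: '556' -> integer_literal
Total tokens: 7

7


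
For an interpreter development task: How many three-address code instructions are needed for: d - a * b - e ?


Expression: d - a * b - e
Generating three-address code (respecting * over +/- precedence):
  Instruction 1: t1 = a * b
  Instruction 2: t2 = d - t1
  Instruction 3: t3 = t2 - e
Total instructions: 3

3


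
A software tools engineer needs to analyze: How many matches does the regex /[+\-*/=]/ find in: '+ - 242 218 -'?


Pattern: /[+\-*/=]/ (operators)
Input: '+ - 242 218 -'
Scanning for matches:
  Match 1: '+'
  Match 2: '-'
  Match 3: '-'
Total matches: 3

3


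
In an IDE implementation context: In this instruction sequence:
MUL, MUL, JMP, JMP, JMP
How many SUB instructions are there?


Scanning instruction sequence for SUB:
  Position 1: MUL
  Position 2: MUL
  Position 3: JMP
  Position 4: JMP
  Position 5: JMP
Matches at positions: []
Total SUB count: 0

0


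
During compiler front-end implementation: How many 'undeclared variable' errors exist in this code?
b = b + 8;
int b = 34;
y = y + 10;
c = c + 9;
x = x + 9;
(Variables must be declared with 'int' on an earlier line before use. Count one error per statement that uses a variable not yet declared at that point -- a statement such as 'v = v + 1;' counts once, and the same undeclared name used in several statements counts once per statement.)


Scanning code line by line:
  Line 1: use 'b' -> ERROR (undeclared)
  Line 2: declare 'b' -> declared = ['b']
  Line 3: use 'y' -> ERROR (undeclared)
  Line 4: use 'c' -> ERROR (undeclared)
  Line 5: use 'x' -> ERROR (undeclared)
Total undeclared variable errors: 4

4


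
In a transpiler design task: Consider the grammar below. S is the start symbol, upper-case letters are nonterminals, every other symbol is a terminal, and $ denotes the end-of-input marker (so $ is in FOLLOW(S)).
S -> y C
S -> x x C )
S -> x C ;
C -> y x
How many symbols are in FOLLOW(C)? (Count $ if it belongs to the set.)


S is the start symbol and does not occur in any rule body, so FOLLOW(S) = {$}.
Examining every occurrence of C in a rule body:
  S -> y C : C is at the right end -> add FOLLOW(S) = {$}
  S -> x x C ) : C is followed by terminal ')' -> add ')'
  S -> x C ; : C is followed by terminal ';' -> add ';'
  C -> y x : C does not occur in the body -> contributes nothing
FOLLOW(C) = {), ;, $}
Count: 3

3


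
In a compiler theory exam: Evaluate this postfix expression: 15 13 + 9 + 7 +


Processing tokens left to right:
Push 15, Push 13
Pop 15 and 13, compute 15 + 13 = 28, push 28
Push 9
Pop 28 and 9, compute 28 + 9 = 37, push 37
Push 7
Pop 37 and 7, compute 37 + 7 = 44, push 44
Stack result: 44

44


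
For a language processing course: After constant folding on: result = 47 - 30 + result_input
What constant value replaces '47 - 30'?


Identifying constant sub-expression:
  Original: result = 47 - 30 + result_input
  47 and 30 are both compile-time constants
  Evaluating: 47 - 30 = 17
  After folding: result = 17 + result_input

17


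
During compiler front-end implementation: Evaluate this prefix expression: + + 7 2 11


Parsing prefix expression: + + 7 2 11
Step 1: Innermost operation '+ 7 2'
  7 + 2 = 9
Step 2: Outer operation '+ [9] 11'
  9 + 11 = 20

20


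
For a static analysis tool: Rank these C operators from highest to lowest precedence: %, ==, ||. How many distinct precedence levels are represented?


Looking up precedence for each operator:
  % -> precedence 6
  == -> precedence 3
  || -> precedence 1
Sorted highest to lowest: %, ==, ||
Distinct precedence values: [6, 3, 1]
Number of distinct levels: 3

3


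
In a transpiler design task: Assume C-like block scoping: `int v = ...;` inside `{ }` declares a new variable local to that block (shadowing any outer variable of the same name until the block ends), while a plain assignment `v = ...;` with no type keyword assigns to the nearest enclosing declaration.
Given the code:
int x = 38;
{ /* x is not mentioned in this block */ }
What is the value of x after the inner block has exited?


Analyzing scoping rules:
Outer scope: declares x = 38
Inner block: x is neither redeclared nor assigned -> unchanged
After the block -> 38
Result: 38

38


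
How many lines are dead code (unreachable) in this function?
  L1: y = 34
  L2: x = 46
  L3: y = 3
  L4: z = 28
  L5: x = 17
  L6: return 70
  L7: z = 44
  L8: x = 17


Analyzing control flow:
  L1: reachable (before return)
  L2: reachable (before return)
  L3: reachable (before return)
  L4: reachable (before return)
  L5: reachable (before return)
  L6: reachable (return statement)
  L7: DEAD (after return at L6)
  L8: DEAD (after return at L6)
Return at L6, total lines = 8
Dead lines: L7 through L8
Count: 2

2


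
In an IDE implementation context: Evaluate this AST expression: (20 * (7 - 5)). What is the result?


Expression: (20 * (7 - 5))
Evaluating step by step:
  7 - 5 = 2
  20 * 2 = 40
Result: 40

40


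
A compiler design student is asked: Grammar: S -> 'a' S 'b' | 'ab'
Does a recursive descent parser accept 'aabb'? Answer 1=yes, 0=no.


Grammar accepts strings of the form a^n b^n (n >= 1)
Word: 'aabb'
Counting: 2 a's and 2 b's
Check: 2 == 2? Yes
Derivation (S -> aSb applied 1 time(s), then S -> ab): S => aSb => aabb
Accepted

1


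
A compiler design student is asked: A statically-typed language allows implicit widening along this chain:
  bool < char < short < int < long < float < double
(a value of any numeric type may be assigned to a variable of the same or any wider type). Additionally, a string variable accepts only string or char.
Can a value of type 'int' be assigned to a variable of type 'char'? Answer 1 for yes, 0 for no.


Target variable type: char
Source value type: int
Numeric ranks: int=3, char=1
Widening allowed iff rank(source) <= rank(target): 3 <= 1? No
Result: 0

0


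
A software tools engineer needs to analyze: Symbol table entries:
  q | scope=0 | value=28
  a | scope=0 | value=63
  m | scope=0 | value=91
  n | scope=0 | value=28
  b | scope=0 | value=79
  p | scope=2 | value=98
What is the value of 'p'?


Searching symbol table for 'p':
  q | scope=0 | value=28
  a | scope=0 | value=63
  m | scope=0 | value=91
  n | scope=0 | value=28
  b | scope=0 | value=79
  p | scope=2 | value=98 <- MATCH
Found 'p' at scope 2 with value 98

98


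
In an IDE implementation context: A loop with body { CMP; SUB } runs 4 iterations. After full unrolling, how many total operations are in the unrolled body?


Loop body operations: CMP, SUB (2 ops per iteration)
Unrolling 4 iterations:
  Iteration 1: CMP, SUB (2 ops)
  Iteration 2: CMP, SUB (2 ops)
  Iteration 3: CMP, SUB (2 ops)
  Iteration 4: CMP, SUB (2 ops)
Total: 4 iterations * 2 ops/iter = 8 operations

8
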